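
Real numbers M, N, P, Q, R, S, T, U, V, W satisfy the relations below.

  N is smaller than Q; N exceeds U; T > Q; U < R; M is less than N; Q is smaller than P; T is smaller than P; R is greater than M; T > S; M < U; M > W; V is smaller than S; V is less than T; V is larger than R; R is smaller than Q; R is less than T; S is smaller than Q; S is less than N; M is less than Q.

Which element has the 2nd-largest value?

Piecing the relations together gives one ordering: W < M < U < R < V < S < N < Q < T < P.
The 2nd largest is T.

T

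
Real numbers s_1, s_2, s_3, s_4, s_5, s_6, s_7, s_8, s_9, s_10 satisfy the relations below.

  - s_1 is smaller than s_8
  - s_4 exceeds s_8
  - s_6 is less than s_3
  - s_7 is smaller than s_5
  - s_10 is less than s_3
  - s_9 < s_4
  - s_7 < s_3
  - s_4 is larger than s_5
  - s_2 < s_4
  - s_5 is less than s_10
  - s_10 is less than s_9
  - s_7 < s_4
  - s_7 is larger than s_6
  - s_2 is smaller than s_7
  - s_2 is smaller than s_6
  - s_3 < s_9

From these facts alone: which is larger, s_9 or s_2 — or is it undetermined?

s_9

Chaining the given relations: s_2 < s_6 < s_7 < s_5 < s_10 < s_3 < s_9.
So s_9 is larger.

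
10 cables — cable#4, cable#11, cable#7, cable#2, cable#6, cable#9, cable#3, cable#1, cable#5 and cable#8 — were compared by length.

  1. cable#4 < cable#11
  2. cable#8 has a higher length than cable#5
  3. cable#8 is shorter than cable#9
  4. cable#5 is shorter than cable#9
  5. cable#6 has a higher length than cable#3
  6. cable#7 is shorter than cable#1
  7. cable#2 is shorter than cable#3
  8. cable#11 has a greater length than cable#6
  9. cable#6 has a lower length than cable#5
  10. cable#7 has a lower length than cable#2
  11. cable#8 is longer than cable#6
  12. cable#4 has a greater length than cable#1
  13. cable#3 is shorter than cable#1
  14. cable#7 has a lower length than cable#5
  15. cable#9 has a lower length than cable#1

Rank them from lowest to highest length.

cable#7 < cable#2 < cable#3 < cable#6 < cable#5 < cable#8 < cable#9 < cable#1 < cable#4 < cable#11

The consecutive links are each given: cable#7 < cable#2; cable#2 < cable#3; cable#3 < cable#6; cable#6 < cable#5; cable#5 < cable#8; cable#8 < cable#9; cable#9 < cable#1; cable#1 < cable#4; cable#4 < cable#11.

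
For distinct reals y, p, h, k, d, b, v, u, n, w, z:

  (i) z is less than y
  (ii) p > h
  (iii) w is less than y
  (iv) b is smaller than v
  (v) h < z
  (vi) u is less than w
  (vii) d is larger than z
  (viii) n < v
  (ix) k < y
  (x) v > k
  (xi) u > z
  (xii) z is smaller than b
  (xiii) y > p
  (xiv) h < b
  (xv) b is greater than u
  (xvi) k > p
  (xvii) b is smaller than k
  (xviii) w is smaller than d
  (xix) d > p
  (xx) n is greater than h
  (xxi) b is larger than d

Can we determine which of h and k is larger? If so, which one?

k

h < z and z < u give h < u.
Then u < w extends the chain to w.
Then w < d extends the chain to d.
Then d < b extends the chain to b.
Then b < k extends the chain to k.
So k is larger.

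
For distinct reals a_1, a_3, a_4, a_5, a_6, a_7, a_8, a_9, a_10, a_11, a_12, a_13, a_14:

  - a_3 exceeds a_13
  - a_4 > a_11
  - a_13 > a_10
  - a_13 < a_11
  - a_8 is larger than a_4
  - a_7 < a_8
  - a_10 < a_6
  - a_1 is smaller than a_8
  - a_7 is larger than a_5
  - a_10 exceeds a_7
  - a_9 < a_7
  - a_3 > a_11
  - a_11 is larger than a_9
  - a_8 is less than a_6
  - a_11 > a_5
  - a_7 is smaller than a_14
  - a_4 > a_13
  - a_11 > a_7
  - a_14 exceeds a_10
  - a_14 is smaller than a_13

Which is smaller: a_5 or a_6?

a_5 < a_7 and a_7 < a_10 give a_5 < a_10.
Then a_10 < a_14 extends the chain to a_14.
Then a_14 < a_13 extends the chain to a_13.
Then a_13 < a_11 extends the chain to a_11.
With a_11 < a_4: a_5 < a_7 < a_10 < a_14 < a_13 < a_11 < a_4.
With a_4 < a_8: a_5 < a_7 < a_10 < a_14 < a_13 < a_11 < a_4 < a_8.
Then a_8 < a_6 extends the chain to a_6.
So a_5 < a_6; a_5 is the smaller of the two.

a_5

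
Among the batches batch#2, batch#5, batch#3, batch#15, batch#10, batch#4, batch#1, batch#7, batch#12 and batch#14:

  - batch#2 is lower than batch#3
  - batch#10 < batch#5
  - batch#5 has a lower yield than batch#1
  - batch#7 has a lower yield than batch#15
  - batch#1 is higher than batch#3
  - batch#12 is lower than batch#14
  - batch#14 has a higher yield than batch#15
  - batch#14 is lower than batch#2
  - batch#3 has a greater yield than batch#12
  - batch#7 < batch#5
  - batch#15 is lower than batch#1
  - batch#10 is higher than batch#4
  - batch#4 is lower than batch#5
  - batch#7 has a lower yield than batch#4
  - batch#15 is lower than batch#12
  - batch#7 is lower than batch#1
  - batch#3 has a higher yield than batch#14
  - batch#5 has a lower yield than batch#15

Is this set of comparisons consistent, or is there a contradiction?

The single ordering batch#7 < batch#4 < batch#10 < batch#5 < batch#15 < batch#12 < batch#14 < batch#2 < batch#3 < batch#1 satisfies every listed relation, so no contradiction arises.

consistent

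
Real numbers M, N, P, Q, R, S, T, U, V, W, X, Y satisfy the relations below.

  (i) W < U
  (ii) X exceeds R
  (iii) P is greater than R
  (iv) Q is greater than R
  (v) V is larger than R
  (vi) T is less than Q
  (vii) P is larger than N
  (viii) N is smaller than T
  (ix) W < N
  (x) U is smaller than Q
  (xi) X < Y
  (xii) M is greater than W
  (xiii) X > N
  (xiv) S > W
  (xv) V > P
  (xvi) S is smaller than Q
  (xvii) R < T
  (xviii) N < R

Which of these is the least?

N is not least since W < N; R is not least since N < R; P is not least since R < P; V is not least since R < V; U is not least since W < U; M is not least since W < M; T is not least since R < T; S is not least since W < S; X is not least since R < X; Y is not least since X < Y; Q is not least since U < Q.
Only W has nothing below it, so W is the least.

W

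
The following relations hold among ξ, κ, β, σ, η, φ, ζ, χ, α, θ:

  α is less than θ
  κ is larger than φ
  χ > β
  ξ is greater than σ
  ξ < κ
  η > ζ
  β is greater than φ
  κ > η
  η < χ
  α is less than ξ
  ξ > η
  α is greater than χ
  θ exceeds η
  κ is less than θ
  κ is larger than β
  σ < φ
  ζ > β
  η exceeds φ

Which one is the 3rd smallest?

β

Piecing the relations together gives one ordering: σ < φ < β < ζ < η < χ < α < ξ < κ < θ.
The 3rd smallest is β.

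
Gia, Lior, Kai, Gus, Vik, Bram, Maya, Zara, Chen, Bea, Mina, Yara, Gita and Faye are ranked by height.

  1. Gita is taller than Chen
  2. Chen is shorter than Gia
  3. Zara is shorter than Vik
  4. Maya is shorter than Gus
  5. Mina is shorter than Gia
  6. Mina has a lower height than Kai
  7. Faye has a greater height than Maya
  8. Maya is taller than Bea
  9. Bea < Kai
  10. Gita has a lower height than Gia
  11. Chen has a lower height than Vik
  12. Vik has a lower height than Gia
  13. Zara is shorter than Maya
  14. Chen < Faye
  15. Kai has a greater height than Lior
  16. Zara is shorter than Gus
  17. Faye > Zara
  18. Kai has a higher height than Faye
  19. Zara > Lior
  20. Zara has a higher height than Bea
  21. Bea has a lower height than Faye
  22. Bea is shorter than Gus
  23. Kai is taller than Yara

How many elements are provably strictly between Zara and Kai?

The relations place Zara below Kai. An element lies strictly between them when it is forced above Zara and also forced below Kai.
Above Zara: {Vik, Gia, Maya, Faye, Gus}. Below Kai: {Chen, Yara, Mina, Bea, Lior, Maya, Faye}.
Intersection: {Maya, Faye} — 2.

2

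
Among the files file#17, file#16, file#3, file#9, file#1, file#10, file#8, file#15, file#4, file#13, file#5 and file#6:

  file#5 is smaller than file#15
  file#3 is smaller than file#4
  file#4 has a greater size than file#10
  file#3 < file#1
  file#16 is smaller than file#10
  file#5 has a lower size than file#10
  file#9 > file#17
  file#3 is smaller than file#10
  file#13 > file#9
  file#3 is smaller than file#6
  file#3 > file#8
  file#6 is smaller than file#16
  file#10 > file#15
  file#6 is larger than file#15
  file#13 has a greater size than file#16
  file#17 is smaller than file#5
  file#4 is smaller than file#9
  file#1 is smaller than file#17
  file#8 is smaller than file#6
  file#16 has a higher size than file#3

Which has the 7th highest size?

Piecing the relations together gives one ordering: file#8 < file#3 < file#1 < file#17 < file#5 < file#15 < file#6 < file#16 < file#10 < file#4 < file#9 < file#13.
Counting 7 from the largest end gives file#15.

file#15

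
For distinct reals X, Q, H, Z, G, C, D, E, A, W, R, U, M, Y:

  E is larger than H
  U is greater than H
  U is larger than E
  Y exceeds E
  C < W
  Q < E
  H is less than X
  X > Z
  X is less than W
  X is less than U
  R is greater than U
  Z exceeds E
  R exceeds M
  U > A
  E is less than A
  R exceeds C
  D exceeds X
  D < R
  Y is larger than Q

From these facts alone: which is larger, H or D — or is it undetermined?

D

H < E and E < Z give H < Z.
With Z < X: H < E < Z < X.
Then X < D extends the chain to D.
So D is larger.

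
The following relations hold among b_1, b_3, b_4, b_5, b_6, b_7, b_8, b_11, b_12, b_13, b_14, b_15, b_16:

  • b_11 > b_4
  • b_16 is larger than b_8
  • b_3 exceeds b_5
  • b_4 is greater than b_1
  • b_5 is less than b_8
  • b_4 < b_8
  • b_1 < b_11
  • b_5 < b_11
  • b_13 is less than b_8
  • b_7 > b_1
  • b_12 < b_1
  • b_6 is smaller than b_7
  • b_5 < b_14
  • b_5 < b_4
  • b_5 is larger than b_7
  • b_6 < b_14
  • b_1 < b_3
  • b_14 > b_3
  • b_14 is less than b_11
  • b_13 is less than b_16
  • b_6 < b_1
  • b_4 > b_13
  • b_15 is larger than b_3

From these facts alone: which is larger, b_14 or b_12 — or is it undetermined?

b_14

Link the given pairs in sequence: b_12 < b_1; b_1 < b_7; b_7 < b_5; b_5 < b_3; b_3 < b_14.
Together: b_12 < b_1 < b_7 < b_5 < b_3 < b_14.
So b_14 is larger.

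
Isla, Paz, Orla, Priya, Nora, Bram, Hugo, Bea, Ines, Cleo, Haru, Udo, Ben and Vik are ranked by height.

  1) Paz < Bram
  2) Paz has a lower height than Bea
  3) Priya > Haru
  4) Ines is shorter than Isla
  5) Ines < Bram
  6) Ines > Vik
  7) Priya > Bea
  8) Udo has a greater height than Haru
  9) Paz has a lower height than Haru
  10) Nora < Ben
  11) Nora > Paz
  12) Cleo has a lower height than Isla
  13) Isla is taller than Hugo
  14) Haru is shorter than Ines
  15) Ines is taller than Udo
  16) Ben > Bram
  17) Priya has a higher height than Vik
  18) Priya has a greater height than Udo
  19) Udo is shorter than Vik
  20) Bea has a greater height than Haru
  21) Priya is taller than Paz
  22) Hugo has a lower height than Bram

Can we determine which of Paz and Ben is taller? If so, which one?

Following the relations from Paz: Paz < Haru < Udo < Vik < Ines < Bram < Ben.
So Ben is taller.

Ben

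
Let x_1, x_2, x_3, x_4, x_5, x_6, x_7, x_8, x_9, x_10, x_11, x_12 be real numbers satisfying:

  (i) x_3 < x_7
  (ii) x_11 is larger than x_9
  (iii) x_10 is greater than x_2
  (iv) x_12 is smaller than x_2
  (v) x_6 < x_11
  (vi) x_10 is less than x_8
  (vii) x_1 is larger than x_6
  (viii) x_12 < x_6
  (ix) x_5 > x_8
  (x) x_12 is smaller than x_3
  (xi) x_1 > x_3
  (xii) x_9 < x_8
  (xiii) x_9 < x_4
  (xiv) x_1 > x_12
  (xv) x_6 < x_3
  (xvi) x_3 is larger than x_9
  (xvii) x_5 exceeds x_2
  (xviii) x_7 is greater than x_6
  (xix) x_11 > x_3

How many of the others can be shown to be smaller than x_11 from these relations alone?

From x_11 the given relations immediately reach x_6, x_9, x_3.
From those, x_12 — 4 in total.
Nothing else is reachable below x_11; 4 in all.

4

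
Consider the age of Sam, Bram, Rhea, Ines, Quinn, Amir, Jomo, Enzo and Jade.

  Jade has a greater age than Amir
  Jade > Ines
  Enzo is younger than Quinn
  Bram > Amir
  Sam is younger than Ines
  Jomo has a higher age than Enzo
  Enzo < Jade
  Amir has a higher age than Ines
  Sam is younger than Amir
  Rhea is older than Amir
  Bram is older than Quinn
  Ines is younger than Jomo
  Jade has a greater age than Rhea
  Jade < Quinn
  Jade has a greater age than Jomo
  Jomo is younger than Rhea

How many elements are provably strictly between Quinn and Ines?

The relations place Ines below Quinn. An element lies strictly between them when it is forced above Ines and also forced below Quinn.
Above Ines: {Jomo, Amir, Rhea, Jade, Bram}. Below Quinn: {Sam, Enzo, Jomo, Amir, Rhea, Jade}.
Intersection: {Jomo, Amir, Rhea, Jade} — 4.

4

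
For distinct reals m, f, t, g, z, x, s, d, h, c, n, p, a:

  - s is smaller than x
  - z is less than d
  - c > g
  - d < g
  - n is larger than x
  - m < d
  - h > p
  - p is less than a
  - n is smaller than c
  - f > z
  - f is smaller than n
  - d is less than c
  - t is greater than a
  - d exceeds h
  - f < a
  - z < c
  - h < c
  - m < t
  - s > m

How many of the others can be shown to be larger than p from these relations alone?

The elements the relations force above p are h, a, d, g, t, c — no chain reaches any other.
That is 6.

6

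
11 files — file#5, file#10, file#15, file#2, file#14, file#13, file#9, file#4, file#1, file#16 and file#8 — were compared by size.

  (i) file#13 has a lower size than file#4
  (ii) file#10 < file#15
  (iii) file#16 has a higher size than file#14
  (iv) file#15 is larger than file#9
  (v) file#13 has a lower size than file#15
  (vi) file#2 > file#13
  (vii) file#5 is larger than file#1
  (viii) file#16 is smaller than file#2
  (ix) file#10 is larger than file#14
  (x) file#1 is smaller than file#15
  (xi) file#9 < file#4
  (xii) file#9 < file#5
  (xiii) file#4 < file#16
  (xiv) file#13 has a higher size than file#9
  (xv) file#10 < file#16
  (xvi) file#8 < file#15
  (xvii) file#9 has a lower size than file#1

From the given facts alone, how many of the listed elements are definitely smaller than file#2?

6

The elements the relations force below file#2 are file#9, file#14, file#10, file#13, file#4, file#16 — no chain reaches any other.
That is 6.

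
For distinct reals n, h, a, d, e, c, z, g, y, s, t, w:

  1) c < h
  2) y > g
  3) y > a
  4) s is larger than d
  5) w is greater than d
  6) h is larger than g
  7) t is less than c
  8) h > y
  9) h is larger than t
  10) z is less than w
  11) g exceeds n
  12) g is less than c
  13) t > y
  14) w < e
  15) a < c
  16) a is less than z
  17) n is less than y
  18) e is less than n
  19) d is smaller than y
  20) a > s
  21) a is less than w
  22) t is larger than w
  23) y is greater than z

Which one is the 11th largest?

s

The consecutive relations fix a unique order: d < s < a < z < w < e < n < g < y < t < c < h.
Counting 11 from the largest end gives s.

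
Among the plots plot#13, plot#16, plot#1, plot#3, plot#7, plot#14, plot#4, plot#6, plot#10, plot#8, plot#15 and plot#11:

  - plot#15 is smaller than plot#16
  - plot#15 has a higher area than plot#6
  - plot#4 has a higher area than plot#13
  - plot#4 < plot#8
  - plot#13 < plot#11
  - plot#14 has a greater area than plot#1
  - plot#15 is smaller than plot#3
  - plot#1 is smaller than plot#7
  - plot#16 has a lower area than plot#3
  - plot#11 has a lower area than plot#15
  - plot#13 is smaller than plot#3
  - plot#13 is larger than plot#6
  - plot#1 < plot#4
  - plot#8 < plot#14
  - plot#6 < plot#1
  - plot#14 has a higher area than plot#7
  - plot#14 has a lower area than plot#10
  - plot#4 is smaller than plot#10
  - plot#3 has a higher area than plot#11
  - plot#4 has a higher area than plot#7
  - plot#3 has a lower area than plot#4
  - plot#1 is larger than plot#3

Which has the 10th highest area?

The consecutive relations fix a unique order: plot#6 < plot#13 < plot#11 < plot#15 < plot#16 < plot#3 < plot#1 < plot#7 < plot#4 < plot#8 < plot#14 < plot#10.
The 10th largest is plot#11.

plot#11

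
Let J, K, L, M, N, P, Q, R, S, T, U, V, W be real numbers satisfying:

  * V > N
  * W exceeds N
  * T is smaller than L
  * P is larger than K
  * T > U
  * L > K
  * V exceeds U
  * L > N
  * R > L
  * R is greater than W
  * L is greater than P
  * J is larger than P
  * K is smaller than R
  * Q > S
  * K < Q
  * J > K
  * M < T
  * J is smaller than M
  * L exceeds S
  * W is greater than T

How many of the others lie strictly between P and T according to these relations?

2

The relations place P below T. An element lies strictly between them when it is forced above P and also forced below T.
Above P: {J, M, W, L, R}. Below T: {K, U, J, M}.
Intersection: {J, M} — 2.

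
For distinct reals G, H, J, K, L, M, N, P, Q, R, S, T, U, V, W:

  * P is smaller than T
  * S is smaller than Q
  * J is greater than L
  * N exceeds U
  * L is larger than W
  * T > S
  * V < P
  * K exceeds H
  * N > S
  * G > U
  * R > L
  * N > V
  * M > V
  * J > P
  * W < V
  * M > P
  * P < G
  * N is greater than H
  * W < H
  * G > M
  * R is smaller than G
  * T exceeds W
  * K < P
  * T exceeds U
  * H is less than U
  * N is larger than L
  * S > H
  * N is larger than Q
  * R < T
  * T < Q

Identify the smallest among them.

Chaining upward from W: directly above it, H, V, L, T; then K, S, R, P, U, Q, M, N, J; then G.
That covers every other element, and nothing is given below W, so W is the smallest.

W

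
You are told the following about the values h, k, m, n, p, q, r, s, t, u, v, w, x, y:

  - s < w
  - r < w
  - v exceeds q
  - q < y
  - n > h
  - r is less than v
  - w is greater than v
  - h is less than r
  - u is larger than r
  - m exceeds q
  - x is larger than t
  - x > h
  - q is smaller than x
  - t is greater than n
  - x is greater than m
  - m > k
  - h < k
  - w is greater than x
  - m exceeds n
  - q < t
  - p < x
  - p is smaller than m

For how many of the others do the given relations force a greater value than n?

4

Directly above n: m, t.
One step further: x (3 so far).
One step further: w (4 so far).
Nothing else is reachable above n; 4 in all.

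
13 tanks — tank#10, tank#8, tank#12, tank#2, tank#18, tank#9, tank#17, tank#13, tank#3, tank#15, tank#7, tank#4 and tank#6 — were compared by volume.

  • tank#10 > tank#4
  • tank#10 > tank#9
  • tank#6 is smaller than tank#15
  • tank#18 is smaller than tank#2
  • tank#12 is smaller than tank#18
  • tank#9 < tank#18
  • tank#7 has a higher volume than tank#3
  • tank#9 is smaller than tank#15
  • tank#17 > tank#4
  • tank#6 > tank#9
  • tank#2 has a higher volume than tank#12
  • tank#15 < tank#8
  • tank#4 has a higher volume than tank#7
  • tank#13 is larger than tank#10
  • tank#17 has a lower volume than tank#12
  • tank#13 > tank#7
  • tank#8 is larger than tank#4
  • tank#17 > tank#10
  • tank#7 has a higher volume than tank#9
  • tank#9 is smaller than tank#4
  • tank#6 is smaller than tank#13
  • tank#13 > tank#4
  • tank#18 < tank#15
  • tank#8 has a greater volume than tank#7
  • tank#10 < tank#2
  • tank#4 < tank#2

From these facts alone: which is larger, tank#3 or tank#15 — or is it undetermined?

tank#3 < tank#7 and tank#7 < tank#4 give tank#3 < tank#4.
With tank#4 < tank#10: tank#3 < tank#7 < tank#4 < tank#10.
Then tank#10 < tank#17 extends the chain to tank#17.
With tank#17 < tank#12: tank#3 < tank#7 < tank#4 < tank#10 < tank#17 < tank#12.
Then tank#12 < tank#18 extends the chain to tank#18.
Then tank#18 < tank#15 extends the chain to tank#15.
So tank#15 is larger.

tank#15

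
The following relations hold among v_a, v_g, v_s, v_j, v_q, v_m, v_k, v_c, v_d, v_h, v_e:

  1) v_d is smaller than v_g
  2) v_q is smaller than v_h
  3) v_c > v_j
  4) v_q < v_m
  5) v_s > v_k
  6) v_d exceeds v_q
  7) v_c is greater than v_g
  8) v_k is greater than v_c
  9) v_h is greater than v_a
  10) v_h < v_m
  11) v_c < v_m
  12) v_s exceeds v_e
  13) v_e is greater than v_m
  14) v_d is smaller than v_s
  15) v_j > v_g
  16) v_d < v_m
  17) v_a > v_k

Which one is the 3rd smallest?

v_g

The consecutive relations fix a unique order: v_q < v_d < v_g < v_j < v_c < v_k < v_a < v_h < v_m < v_e < v_s.
The 3rd smallest is v_g.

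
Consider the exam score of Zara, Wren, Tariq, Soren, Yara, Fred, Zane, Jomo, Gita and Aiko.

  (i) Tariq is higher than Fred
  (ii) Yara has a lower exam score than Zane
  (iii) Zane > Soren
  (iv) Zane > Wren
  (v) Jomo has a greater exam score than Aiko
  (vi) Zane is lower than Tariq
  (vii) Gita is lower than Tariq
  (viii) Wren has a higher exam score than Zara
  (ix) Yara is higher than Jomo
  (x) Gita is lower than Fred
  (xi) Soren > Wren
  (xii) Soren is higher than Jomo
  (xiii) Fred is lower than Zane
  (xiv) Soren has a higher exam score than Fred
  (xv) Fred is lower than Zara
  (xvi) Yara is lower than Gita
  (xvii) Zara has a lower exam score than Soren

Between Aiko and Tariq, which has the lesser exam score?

Aiko

Link the given pairs in sequence: Aiko < Jomo; Jomo < Yara; Yara < Gita; Gita < Fred; Fred < Zara; Zara < Wren; Wren < Soren; Soren < Zane; Zane < Tariq.
Together: Aiko < Jomo < Yara < Gita < Fred < Zara < Wren < Soren < Zane < Tariq.
So Aiko < Tariq; Aiko is the lower of the two.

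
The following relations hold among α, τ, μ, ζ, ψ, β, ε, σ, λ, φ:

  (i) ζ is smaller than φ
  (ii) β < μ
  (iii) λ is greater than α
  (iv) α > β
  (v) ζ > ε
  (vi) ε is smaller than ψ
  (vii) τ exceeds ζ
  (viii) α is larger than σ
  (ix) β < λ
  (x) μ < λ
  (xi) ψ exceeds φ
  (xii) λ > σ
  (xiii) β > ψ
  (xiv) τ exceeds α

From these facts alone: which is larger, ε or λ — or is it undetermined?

ε < ζ < φ < ψ < β < μ < λ, by transitivity through ζ, φ, ψ, β, μ.
So λ is larger.

λ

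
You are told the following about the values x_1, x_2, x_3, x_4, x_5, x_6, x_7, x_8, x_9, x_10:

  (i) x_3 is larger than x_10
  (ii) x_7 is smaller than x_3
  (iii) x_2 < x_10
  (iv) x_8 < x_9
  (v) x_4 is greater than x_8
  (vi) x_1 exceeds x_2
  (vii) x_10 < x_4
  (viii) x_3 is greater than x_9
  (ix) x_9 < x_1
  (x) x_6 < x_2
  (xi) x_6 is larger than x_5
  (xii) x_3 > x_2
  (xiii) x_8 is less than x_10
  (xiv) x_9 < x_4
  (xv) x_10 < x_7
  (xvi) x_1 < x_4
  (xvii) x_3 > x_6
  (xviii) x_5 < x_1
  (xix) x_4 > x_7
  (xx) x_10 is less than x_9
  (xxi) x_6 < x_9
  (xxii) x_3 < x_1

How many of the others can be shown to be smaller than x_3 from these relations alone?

The elements the relations force below x_3 are x_5, x_6, x_8, x_2, x_10, x_7, x_9 — no chain reaches any other.
That is 7.

7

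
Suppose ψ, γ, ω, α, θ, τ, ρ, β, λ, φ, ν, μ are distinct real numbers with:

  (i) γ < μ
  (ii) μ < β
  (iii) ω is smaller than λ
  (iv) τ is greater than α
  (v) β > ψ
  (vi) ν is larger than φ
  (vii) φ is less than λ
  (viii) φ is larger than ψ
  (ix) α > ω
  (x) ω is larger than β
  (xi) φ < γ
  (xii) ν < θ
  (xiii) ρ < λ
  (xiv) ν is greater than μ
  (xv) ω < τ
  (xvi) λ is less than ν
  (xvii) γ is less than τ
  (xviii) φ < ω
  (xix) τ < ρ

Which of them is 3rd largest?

Piecing the relations together gives one ordering: ψ < φ < γ < μ < β < ω < α < τ < ρ < λ < ν < θ.
Counting 3 from the largest end gives λ.

λ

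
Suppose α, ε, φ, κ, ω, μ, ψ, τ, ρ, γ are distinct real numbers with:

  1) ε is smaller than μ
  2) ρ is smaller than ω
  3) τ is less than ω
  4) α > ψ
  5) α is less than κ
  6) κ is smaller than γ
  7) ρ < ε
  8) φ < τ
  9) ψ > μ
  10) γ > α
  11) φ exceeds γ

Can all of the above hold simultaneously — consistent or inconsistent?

consistent

Every relation is compatible with ρ < ε < μ < ψ < α < κ < γ < φ < τ < ω; the set is consistent.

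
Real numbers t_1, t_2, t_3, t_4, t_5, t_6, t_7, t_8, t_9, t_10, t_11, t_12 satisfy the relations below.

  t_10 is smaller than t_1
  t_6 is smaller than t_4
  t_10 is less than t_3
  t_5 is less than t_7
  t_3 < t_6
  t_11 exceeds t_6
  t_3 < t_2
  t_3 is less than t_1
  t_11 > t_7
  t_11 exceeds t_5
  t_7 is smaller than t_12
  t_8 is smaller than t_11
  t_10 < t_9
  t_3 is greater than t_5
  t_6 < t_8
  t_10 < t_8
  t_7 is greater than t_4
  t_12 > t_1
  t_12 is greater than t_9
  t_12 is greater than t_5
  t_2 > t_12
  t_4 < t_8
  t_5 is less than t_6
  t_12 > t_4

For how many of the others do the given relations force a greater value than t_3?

The elements the relations force above t_3 are t_6, t_1, t_4, t_7, t_12, t_8, t_2, t_11 — no chain reaches any other.
That is 8.

8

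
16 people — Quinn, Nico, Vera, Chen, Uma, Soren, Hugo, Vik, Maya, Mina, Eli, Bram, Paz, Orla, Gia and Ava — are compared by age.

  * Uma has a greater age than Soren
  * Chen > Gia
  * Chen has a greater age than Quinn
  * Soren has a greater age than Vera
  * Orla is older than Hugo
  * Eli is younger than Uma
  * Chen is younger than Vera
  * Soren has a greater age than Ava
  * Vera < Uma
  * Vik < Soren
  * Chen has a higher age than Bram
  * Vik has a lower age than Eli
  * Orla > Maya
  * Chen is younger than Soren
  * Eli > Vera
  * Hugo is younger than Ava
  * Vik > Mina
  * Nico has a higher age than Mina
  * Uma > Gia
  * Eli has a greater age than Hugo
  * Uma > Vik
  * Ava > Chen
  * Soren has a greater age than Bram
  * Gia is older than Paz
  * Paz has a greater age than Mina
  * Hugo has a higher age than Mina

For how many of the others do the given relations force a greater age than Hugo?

5

The elements the relations force above Hugo are Ava, Soren, Eli, Uma, Orla — no chain reaches any other.
That is 5.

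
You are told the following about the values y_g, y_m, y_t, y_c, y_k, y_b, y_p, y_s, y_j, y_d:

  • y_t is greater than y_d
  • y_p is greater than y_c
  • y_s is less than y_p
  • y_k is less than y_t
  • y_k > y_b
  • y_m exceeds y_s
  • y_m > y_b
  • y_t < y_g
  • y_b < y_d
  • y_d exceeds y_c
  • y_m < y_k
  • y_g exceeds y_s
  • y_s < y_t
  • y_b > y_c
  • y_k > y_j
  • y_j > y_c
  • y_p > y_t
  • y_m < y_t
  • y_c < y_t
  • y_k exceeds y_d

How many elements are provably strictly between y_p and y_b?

4

Chaining upward from y_b reaches: y_d, y_m, y_k, y_t, y_g.
Chaining downward from y_p reaches: y_s, y_c, y_j, y_d, y_m, y_k, y_t.
Strictly between y_b and y_p are those in both lists: y_d, y_m, y_k, y_t — 4 elements.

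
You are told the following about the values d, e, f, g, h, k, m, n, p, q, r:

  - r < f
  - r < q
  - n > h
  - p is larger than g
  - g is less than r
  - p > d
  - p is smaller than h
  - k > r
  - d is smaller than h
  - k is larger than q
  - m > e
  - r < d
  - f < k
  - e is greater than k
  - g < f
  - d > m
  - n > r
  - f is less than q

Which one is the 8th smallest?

Piecing the relations together gives one ordering: g < r < f < q < k < e < m < d < p < h < n.
The 8th smallest is d.

d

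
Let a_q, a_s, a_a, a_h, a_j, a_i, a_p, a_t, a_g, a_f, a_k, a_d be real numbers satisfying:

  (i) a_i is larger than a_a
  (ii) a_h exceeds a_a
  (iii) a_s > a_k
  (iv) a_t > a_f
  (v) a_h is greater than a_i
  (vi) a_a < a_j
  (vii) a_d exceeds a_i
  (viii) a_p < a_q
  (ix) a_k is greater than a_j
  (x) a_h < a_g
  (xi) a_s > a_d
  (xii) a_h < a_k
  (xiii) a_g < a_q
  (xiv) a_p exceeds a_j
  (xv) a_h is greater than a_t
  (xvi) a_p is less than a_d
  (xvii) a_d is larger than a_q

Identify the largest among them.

a_s

Chaining downward from a_s: directly below it, a_k, a_d; then a_i, a_j, a_p, a_h, a_q; then a_a, a_t, a_g; then a_f.
That covers every other element, and nothing is given above a_s, so a_s is the largest.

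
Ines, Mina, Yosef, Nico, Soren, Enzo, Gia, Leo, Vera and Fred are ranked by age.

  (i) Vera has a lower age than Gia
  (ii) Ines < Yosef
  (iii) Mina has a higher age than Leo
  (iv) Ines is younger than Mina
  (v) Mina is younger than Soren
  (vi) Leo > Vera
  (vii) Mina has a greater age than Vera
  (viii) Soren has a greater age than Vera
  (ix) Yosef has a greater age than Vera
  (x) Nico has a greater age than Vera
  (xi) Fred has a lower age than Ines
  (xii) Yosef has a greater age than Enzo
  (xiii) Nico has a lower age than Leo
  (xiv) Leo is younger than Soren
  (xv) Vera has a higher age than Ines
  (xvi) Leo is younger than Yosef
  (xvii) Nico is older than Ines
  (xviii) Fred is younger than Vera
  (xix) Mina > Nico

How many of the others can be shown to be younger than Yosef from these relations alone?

The elements the relations force below Yosef are Fred, Ines, Vera, Nico, Enzo, Leo — no chain reaches any other.
That is 6.

6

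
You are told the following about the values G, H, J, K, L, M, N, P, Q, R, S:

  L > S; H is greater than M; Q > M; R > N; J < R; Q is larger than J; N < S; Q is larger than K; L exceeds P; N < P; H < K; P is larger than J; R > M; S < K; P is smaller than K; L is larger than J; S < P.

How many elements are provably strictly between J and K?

1

The relations place J below K. An element lies strictly between them when it is forced above J and also forced below K.
Above J: {P, R, L, Q}. Below K: {M, N, S, P, H}.
Intersection: {P} — 1.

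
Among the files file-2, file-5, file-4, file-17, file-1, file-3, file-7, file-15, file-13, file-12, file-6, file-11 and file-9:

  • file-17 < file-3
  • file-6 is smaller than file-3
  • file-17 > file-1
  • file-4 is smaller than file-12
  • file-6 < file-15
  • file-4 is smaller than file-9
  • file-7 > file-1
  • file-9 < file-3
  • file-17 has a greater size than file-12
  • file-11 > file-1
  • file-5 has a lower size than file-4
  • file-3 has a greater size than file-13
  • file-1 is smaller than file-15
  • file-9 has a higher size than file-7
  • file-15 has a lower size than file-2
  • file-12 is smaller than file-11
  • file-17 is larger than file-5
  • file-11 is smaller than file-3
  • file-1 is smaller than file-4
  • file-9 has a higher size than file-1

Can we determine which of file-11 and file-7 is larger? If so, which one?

undetermined

Following every chain through file-7: above file-7 we get file-9, file-3; below file-7 we get file-1.
file-11 is not reached, and no chain runs the other way from file-11 to file-7.
So the given relations leave the order of file-7 and file-11 undetermined.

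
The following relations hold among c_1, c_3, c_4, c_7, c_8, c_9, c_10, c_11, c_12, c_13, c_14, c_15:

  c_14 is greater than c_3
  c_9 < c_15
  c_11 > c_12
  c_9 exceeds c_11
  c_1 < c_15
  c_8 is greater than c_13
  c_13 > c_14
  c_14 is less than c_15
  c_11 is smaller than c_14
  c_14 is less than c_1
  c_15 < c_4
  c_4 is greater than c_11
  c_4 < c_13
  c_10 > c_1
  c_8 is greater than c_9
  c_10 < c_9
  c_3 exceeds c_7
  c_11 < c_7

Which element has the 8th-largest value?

c_14

The consecutive relations fix a unique order: c_12 < c_11 < c_7 < c_3 < c_14 < c_1 < c_10 < c_9 < c_15 < c_4 < c_13 < c_8.
The 8th largest is c_14.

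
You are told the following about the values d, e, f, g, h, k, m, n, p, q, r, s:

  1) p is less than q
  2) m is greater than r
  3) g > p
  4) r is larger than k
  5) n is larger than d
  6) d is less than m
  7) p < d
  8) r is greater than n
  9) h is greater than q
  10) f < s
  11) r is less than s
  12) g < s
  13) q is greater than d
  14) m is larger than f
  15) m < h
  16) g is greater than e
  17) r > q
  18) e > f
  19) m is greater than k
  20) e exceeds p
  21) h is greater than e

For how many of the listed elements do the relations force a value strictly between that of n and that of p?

1

Chaining upward from p reaches: d, e, g, q, r, m, s, h.
Chaining downward from n reaches: d.
Strictly between p and n are those in both lists: d — 1 element.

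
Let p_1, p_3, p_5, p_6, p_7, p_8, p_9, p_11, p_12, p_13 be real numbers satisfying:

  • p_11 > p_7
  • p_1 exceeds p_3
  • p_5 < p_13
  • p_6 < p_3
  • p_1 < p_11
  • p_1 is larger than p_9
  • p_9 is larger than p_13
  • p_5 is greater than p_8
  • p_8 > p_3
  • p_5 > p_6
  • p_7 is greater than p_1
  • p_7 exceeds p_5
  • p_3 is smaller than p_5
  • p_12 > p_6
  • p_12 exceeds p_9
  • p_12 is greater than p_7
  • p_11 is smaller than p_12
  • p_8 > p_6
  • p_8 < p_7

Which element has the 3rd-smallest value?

Piecing the relations together gives one ordering: p_6 < p_3 < p_8 < p_5 < p_13 < p_9 < p_1 < p_7 < p_11 < p_12.
The 3rd smallest is p_8.

p_8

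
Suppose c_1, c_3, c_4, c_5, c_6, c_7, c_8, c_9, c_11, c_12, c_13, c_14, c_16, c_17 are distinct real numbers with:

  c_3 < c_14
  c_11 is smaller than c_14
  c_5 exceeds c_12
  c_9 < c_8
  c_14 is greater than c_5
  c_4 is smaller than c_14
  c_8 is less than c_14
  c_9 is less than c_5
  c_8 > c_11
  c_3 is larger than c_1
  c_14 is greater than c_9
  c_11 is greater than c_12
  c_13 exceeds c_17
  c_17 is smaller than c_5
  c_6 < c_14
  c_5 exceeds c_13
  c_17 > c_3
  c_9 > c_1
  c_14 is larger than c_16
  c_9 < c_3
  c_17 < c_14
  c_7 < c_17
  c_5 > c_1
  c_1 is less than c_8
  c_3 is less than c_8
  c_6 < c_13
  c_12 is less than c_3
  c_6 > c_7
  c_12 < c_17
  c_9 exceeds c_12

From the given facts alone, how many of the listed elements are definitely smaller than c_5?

8

From c_5 the given relations immediately reach c_12, c_1, c_9, c_17, c_13.
From those, c_7, c_3, c_6 — 8 in total.
No other element is forced below c_5 by the given relations, so the count is 8.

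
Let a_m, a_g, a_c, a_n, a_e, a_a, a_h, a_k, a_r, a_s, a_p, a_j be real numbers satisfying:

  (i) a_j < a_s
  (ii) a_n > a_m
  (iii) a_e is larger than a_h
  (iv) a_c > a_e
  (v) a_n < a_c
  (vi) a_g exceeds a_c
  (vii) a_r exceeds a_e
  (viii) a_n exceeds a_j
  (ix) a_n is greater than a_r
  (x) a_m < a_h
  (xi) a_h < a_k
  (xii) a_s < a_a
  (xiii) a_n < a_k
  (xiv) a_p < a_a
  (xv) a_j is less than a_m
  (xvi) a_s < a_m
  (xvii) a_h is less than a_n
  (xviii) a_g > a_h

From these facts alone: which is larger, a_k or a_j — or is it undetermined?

Following the relations from a_j: a_j < a_m < a_h < a_e < a_r < a_n < a_k.
So a_k is larger.

a_k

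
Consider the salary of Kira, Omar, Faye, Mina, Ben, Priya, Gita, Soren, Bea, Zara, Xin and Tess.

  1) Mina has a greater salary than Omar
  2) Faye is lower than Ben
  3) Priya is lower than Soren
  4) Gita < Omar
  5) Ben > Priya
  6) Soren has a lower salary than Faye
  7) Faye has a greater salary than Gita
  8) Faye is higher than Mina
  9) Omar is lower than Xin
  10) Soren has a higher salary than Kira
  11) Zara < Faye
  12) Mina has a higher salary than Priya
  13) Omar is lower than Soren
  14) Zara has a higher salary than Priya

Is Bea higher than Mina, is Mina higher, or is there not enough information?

Following every chain through Bea: nothing is chained to Bea.
Mina is not reached, and no chain runs the other way from Mina to Bea.
So the given relations leave the order of Bea and Mina undetermined.

undetermined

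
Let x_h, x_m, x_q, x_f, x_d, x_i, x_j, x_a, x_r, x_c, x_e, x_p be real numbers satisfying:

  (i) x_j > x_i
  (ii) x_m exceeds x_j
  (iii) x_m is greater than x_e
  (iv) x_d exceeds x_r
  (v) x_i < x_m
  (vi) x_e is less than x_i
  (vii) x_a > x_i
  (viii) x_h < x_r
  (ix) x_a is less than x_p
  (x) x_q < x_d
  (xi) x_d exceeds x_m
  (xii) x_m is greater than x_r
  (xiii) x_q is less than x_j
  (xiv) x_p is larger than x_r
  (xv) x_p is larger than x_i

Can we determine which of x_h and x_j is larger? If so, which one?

Following every chain through x_h: above x_h we get x_r, x_m, x_p, x_d.
x_j is not reached, and no chain runs the other way from x_j to x_h.
So the given relations leave the order of x_h and x_j undetermined.

undetermined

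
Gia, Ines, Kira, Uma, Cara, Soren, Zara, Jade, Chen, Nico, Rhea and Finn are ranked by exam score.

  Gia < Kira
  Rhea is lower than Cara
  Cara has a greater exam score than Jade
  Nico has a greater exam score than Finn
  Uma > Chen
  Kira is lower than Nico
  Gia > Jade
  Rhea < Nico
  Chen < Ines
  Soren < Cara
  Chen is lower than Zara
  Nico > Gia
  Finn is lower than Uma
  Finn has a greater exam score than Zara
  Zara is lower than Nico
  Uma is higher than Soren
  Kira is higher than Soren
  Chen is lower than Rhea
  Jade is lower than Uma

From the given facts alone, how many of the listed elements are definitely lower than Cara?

Directly below Cara: Soren, Jade, Rhea.
One step further: Chen (4 so far).
No other element is forced below Cara by the given relations, so the count is 4.

4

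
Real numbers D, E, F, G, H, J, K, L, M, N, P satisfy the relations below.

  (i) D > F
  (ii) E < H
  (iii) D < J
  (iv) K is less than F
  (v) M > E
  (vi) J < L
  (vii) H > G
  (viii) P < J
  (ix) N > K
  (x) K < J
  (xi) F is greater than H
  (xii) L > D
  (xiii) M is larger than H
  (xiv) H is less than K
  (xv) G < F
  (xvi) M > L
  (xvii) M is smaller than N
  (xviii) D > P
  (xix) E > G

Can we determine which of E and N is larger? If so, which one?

N

The relevant relations are E < H; H < K; K < F; F < D; D < J; J < L; L < M; M < N.
Chaining these gives E < H < K < F < D < J < L < M < N.
So N is larger.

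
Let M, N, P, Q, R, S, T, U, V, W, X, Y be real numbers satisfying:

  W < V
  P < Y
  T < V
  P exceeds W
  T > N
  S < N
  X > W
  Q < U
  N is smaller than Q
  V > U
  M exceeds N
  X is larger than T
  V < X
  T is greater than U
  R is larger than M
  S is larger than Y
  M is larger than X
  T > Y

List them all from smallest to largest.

W < P < Y < S < N < Q < U < T < V < X < M < R

Nothing is placed below W, so it is least; from there W < P; P < Y; Y < S; S < N; N < Q; Q < U; U < T; T < V; V < X; X < M; M < R, each given directly.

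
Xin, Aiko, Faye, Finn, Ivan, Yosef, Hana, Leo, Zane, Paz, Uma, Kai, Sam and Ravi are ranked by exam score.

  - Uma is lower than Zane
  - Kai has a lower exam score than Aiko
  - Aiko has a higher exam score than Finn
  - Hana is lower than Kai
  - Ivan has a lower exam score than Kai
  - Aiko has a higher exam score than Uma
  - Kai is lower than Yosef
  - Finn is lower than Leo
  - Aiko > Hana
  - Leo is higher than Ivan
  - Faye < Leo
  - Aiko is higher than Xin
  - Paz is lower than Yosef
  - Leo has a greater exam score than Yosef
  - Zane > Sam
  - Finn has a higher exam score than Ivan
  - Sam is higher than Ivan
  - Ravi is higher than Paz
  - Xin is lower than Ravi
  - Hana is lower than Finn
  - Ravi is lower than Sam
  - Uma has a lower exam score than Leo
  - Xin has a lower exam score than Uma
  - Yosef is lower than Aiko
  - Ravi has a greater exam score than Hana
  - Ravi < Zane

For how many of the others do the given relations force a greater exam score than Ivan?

7

From Ivan the given relations immediately reach Finn, Kai, Sam, Leo.
From those, Yosef, Zane, Aiko — 7 in total.
Nothing else is reachable above Ivan; 7 in all.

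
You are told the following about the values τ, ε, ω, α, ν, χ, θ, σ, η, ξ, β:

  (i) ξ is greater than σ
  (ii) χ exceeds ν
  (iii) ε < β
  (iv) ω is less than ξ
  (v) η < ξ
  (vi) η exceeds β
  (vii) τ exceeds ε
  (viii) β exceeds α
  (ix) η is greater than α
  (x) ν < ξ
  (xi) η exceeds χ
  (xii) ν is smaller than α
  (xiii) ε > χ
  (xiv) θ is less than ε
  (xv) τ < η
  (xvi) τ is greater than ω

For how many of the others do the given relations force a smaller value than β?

5

From β the given relations immediately reach α, ε.
From those, ν, θ, χ — 5 in total.
No other element is forced below β by the given relations, so the count is 5.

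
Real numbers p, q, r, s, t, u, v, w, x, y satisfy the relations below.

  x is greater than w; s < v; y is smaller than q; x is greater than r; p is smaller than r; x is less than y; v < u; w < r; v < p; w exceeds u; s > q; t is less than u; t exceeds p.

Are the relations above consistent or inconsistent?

inconsistent

We have q < s stated directly, yet also s < v < p < t < u < w < r < x < y < q by chaining the others — so s < q. Contradiction.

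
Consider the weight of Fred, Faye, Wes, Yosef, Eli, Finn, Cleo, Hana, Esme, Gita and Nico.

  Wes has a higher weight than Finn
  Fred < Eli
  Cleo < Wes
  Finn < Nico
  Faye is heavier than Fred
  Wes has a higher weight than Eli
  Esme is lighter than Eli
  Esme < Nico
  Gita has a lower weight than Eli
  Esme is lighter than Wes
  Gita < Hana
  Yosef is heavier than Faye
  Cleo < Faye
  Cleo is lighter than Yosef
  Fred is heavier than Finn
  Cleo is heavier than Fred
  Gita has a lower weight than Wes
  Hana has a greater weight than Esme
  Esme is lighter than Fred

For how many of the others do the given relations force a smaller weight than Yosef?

The elements the relations force below Yosef are Finn, Esme, Fred, Cleo, Faye — no chain reaches any other.
That is 5.

5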